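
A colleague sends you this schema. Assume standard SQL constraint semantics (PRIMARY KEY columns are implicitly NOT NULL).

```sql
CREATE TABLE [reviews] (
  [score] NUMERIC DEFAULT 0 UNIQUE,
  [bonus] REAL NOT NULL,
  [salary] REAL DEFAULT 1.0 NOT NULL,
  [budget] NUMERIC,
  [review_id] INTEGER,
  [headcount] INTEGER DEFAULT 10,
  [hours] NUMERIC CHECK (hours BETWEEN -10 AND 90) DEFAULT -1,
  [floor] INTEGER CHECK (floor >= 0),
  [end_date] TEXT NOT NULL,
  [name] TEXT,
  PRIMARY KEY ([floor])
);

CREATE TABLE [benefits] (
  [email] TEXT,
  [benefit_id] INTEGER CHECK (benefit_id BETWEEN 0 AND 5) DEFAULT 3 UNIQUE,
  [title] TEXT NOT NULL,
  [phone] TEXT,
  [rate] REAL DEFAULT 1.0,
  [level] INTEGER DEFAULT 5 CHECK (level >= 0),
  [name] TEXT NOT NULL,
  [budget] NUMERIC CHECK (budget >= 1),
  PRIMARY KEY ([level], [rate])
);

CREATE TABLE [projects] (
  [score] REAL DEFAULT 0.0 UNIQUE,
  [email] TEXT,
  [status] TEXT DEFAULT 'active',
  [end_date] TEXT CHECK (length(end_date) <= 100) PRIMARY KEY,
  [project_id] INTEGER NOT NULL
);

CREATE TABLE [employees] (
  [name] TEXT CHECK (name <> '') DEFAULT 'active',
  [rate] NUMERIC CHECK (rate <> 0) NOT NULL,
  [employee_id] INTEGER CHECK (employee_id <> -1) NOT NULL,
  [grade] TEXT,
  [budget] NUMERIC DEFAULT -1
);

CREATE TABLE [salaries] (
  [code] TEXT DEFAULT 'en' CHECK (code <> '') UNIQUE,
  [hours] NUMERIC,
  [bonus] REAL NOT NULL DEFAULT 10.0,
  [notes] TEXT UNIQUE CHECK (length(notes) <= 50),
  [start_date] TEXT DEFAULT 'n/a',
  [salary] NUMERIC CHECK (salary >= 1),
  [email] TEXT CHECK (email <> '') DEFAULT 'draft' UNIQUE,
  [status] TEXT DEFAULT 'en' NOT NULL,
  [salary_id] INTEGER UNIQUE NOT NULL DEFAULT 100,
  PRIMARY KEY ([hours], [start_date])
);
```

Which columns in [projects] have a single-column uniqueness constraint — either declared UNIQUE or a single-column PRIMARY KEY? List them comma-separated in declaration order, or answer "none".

score, end_date

- score: declared UNIQUE → unique.
- email: no UNIQUE or single-column PK constraint.
- status: no UNIQUE or single-column PK constraint.
- end_date: single-column PRIMARY KEY → unique.
- project_id: no UNIQUE or single-column PK constraint.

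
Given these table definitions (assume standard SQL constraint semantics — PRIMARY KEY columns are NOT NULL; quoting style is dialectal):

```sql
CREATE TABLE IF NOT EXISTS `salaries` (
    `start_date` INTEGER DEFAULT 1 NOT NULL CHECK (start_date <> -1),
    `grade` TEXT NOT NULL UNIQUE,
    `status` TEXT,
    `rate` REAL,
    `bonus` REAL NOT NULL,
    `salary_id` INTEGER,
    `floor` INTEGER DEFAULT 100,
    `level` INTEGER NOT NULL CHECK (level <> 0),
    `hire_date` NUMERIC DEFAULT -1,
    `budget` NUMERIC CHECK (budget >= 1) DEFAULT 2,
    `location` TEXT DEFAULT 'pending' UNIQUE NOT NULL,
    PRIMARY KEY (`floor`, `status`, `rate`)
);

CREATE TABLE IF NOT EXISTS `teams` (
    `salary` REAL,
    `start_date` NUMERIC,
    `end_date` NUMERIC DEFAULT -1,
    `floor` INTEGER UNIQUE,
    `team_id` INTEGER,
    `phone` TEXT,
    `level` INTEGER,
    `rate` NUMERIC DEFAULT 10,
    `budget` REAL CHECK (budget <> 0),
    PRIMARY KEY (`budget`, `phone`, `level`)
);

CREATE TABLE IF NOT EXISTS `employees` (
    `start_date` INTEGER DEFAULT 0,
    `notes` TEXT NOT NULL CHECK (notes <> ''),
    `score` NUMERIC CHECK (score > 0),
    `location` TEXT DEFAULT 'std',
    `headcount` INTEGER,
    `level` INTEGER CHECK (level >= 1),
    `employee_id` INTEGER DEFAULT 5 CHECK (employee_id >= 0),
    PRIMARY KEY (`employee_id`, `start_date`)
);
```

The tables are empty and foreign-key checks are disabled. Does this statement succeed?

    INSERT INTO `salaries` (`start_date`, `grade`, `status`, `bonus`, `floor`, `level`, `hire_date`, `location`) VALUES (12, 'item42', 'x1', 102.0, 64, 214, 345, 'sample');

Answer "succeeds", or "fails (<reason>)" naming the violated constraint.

fails (NOT NULL on rate)

rate is omitted from the column list and has no DEFAULT, so it would receive NULL.
But rate is part of the PRIMARY KEY (implied NOT NULL).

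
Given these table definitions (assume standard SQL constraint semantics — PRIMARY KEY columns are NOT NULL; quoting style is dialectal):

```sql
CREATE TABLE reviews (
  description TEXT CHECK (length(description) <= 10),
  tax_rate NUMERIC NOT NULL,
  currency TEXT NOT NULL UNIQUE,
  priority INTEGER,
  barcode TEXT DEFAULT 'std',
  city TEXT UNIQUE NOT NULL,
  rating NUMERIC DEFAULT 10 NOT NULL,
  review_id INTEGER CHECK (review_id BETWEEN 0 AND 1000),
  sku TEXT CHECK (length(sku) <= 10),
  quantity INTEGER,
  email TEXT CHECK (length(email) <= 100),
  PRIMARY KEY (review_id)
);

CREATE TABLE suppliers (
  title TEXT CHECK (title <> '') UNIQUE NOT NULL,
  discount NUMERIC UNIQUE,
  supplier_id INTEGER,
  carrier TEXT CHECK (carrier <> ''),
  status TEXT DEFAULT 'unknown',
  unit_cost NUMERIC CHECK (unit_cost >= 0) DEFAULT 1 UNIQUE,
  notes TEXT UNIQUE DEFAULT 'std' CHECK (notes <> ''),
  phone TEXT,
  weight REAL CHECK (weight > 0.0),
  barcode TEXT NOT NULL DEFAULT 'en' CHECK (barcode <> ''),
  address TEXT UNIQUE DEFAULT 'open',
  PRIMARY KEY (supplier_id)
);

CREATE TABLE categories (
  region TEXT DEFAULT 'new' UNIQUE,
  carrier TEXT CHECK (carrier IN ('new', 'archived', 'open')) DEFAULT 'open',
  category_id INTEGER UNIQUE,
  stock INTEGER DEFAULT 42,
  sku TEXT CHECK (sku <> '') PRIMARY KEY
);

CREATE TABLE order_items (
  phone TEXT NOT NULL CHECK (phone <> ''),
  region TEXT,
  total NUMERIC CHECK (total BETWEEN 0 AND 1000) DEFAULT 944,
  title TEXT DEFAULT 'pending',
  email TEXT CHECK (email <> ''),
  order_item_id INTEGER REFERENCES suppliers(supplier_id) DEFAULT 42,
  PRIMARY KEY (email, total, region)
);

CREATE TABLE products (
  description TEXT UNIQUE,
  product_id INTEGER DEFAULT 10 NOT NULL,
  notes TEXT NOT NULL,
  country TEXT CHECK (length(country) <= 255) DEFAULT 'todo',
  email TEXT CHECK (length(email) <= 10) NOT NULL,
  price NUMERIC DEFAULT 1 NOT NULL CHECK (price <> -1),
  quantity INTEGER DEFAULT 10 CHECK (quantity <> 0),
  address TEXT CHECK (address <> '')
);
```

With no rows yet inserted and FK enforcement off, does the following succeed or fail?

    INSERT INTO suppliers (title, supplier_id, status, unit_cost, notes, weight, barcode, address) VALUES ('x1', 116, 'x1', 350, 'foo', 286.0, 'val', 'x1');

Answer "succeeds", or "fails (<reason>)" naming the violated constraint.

succeeds

NOT NULL columns: barcode is supplied; supplier_id is supplied; title is supplied.
CHECK constraints: 'x1' satisfies (title <> ''); 350 satisfies (unit_cost >= 0); 'foo' satisfies (notes <> ''); 286.0 satisfies (weight > 0.0); 'val' satisfies (barcode <> '').
No constraint is violated.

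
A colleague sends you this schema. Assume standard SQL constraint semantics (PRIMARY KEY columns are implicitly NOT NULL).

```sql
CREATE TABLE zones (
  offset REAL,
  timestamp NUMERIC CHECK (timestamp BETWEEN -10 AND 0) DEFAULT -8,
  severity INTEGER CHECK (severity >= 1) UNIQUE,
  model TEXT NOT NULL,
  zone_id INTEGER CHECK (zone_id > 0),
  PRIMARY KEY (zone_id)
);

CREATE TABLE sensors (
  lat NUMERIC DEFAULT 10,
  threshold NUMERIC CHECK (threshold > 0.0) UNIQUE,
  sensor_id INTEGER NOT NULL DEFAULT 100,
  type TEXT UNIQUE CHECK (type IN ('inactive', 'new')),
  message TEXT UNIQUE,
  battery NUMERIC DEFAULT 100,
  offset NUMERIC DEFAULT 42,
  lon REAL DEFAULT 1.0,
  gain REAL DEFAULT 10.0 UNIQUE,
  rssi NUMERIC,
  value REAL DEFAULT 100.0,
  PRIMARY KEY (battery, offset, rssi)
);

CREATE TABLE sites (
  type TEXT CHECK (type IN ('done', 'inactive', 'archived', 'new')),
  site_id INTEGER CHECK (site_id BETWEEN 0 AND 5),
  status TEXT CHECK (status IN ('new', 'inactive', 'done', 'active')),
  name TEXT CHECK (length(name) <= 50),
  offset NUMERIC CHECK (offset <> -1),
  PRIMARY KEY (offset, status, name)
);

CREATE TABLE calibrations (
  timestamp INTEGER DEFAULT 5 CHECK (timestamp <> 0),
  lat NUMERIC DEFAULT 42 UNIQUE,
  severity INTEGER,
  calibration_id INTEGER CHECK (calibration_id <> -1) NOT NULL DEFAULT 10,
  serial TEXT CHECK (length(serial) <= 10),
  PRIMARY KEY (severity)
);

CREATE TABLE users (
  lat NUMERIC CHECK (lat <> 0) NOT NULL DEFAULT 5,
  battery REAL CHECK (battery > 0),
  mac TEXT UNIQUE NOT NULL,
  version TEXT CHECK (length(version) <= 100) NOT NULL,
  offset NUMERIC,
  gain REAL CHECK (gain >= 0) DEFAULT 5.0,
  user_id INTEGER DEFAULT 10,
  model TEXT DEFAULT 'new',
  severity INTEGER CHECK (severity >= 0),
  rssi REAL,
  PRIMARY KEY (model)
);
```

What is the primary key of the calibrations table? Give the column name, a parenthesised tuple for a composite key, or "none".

severity is declared PRIMARY KEY as a table-level PRIMARY KEY clause.

severity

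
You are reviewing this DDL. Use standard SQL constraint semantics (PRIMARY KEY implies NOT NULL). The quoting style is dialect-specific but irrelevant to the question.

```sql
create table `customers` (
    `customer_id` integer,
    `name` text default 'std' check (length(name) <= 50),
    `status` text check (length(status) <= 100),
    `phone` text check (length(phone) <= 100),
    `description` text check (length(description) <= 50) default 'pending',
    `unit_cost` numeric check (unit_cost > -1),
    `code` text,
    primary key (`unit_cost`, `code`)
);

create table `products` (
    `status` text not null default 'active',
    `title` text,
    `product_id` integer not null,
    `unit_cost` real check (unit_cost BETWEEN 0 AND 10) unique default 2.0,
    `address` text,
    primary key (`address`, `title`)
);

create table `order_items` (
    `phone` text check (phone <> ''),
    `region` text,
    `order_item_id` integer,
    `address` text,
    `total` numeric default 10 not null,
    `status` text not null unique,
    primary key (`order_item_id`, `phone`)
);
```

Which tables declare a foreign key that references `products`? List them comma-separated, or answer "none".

No REFERENCES clause anywhere in the schema names products.

none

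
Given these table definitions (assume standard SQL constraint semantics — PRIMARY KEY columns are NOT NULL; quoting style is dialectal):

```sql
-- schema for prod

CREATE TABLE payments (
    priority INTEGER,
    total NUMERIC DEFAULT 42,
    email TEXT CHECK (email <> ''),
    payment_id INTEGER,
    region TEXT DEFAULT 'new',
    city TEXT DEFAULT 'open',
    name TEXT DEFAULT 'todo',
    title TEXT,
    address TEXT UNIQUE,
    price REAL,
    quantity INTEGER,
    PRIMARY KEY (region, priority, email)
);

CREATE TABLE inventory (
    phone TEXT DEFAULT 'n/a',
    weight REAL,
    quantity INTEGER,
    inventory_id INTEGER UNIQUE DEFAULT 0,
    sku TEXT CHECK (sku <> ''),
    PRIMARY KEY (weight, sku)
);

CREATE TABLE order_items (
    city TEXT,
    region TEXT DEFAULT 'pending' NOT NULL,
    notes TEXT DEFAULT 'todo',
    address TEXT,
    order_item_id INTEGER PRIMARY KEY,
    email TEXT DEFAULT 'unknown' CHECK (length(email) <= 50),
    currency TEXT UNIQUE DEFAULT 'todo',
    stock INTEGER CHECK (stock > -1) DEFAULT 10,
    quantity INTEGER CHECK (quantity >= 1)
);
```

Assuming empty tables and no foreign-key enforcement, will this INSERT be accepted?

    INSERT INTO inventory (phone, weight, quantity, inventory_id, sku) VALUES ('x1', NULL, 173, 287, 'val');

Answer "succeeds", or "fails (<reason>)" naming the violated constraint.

weight is explicitly set to NULL, but weight is part of the PRIMARY KEY (implied NOT NULL).

fails (NOT NULL on weight)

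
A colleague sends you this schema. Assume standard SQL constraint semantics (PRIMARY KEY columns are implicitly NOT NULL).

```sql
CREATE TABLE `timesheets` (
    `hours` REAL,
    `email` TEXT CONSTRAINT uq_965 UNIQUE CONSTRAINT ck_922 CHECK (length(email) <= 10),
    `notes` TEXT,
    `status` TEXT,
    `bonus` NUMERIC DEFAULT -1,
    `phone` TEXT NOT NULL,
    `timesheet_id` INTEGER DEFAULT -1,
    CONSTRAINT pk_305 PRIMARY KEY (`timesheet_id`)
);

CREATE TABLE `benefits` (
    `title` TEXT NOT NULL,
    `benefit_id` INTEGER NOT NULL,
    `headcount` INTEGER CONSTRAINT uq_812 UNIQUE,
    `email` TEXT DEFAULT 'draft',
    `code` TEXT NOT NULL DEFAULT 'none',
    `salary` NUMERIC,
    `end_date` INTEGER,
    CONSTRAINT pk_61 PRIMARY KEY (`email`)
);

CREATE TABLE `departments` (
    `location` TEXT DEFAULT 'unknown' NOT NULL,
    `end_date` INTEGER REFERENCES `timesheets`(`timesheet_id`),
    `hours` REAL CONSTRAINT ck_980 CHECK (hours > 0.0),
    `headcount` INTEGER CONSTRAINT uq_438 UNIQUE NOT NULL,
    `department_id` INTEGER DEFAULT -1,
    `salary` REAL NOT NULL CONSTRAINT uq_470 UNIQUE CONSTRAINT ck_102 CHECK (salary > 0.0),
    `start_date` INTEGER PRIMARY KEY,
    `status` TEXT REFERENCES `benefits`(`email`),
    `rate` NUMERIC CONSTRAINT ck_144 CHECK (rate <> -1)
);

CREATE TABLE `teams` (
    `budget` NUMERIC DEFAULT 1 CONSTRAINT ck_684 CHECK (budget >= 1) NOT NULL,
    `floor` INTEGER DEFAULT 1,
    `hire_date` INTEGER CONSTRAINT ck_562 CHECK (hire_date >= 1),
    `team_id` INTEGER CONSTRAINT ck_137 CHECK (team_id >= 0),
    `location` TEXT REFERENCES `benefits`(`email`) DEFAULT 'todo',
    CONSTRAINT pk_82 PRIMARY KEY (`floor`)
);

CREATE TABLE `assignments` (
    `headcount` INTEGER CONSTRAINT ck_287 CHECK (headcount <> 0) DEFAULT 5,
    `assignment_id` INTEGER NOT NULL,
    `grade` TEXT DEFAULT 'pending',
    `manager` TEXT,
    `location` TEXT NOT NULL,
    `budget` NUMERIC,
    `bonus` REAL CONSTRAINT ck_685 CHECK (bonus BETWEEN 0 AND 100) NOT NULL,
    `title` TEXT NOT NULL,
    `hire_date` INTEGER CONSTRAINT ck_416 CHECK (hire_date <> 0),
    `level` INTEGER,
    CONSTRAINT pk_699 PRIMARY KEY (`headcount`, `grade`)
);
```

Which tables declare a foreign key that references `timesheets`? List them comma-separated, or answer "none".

- departments.end_date references timesheets(timesheet_id).

departments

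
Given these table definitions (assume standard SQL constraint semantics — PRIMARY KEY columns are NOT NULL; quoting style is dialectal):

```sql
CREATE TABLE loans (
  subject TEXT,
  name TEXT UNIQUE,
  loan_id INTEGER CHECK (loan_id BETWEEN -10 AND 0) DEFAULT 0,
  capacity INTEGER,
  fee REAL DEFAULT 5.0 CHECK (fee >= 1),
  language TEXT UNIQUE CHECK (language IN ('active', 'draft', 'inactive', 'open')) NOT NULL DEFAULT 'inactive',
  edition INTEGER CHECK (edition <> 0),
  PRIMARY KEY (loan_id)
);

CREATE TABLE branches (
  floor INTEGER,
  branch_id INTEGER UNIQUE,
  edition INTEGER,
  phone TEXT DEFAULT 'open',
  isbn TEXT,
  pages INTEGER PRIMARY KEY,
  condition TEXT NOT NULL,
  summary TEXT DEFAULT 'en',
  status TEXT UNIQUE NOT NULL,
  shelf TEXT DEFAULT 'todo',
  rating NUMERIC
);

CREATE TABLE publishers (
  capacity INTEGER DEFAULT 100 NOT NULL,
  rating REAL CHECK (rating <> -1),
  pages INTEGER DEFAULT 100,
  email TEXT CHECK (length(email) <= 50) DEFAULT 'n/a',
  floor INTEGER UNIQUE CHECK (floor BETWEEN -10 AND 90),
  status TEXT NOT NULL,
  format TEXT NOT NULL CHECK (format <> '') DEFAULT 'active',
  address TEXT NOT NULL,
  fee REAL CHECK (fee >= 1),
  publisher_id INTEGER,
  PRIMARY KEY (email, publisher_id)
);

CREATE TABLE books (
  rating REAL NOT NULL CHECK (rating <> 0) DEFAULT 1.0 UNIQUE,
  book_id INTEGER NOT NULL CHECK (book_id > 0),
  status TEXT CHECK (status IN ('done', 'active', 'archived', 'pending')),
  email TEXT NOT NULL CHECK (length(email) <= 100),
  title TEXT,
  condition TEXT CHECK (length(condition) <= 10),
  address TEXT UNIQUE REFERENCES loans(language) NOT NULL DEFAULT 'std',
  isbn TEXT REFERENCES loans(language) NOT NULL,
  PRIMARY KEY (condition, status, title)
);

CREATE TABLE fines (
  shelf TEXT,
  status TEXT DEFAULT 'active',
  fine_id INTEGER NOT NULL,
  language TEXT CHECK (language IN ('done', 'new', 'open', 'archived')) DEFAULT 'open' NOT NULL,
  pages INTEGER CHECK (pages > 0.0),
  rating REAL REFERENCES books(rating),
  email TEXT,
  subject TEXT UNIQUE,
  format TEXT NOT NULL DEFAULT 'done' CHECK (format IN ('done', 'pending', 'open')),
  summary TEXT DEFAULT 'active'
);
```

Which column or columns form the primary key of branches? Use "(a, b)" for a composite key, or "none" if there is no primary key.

pages is declared PRIMARY KEY inline on the column.

pages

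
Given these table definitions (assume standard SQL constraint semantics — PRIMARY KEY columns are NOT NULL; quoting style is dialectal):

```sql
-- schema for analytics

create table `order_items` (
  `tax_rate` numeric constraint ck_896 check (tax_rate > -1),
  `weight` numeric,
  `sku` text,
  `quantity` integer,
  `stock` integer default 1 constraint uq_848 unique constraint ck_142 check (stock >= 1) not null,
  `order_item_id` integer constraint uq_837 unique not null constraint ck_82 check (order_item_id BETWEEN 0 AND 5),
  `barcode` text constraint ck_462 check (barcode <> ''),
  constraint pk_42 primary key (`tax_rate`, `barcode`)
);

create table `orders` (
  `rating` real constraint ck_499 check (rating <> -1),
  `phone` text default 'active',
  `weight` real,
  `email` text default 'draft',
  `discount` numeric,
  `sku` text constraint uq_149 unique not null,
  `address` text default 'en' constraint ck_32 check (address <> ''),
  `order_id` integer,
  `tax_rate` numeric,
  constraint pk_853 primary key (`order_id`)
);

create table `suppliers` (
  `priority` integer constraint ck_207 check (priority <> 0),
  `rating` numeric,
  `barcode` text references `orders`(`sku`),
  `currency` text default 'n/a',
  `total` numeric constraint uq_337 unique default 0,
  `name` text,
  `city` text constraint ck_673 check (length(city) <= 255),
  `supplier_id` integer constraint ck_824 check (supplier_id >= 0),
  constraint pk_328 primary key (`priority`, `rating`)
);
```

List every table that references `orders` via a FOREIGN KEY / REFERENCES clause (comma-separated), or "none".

- suppliers.barcode references orders(sku).

suppliers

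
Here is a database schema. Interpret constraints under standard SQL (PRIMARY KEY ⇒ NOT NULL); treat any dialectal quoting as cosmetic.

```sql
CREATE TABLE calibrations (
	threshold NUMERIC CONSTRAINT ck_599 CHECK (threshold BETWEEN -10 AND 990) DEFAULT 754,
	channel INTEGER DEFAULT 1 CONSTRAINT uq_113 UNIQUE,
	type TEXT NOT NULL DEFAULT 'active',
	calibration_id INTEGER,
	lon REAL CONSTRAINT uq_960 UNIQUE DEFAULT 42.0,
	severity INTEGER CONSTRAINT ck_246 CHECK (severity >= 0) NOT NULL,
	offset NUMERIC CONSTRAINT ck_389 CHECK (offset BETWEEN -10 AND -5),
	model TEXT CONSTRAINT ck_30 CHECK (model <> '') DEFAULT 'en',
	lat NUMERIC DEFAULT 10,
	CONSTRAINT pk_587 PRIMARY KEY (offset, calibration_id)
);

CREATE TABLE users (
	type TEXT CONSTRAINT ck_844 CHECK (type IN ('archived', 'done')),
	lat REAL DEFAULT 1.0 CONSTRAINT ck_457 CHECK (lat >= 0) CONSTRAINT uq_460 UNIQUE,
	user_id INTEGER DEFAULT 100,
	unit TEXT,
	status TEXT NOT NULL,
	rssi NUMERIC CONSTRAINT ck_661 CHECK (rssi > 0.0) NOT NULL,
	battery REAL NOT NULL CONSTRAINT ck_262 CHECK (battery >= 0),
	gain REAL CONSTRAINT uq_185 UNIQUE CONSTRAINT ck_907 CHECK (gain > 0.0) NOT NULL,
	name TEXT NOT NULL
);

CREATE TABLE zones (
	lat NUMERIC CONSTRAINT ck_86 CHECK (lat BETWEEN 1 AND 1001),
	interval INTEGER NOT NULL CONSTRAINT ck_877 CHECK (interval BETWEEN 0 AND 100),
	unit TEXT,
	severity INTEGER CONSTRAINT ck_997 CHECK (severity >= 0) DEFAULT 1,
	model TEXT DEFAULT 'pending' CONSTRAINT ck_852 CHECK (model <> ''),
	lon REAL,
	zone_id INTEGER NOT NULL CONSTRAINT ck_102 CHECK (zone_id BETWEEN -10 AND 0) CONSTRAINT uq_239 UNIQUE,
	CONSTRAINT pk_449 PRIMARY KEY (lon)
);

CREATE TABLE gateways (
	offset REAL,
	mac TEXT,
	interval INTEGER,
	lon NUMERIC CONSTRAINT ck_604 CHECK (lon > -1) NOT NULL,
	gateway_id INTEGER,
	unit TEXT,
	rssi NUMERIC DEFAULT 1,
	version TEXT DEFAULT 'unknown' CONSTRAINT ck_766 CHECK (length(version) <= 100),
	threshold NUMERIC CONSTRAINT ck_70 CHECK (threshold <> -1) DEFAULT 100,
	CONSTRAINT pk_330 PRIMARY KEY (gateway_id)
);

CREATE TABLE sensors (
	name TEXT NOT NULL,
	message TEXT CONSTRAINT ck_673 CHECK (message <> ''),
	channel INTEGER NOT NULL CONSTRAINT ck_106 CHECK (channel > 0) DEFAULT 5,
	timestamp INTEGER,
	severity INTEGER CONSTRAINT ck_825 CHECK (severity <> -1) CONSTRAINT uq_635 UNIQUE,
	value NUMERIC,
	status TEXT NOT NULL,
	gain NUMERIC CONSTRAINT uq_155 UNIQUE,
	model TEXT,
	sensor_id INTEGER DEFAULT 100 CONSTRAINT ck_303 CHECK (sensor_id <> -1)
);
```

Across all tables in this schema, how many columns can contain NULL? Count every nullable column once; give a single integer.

27

calibrations: 5 nullable (threshold, channel, lon, model, lat — PK (offset, calibration_id) and explicit NOT NULL columns excluded).
users: 4 nullable (type, lat, user_id, unit — PK none and explicit NOT NULL columns excluded).
zones: 4 nullable (lat, unit, severity, model — PK (lon) and explicit NOT NULL columns excluded).
gateways: 7 nullable (offset, mac, interval, unit, rssi, version, threshold — PK (gateway_id) and explicit NOT NULL columns excluded).
sensors: 7 nullable (message, timestamp, severity, value, gain, model, sensor_id — PK none and explicit NOT NULL columns excluded).
Total: 5 + 4 + 4 + 7 + 7 = 27.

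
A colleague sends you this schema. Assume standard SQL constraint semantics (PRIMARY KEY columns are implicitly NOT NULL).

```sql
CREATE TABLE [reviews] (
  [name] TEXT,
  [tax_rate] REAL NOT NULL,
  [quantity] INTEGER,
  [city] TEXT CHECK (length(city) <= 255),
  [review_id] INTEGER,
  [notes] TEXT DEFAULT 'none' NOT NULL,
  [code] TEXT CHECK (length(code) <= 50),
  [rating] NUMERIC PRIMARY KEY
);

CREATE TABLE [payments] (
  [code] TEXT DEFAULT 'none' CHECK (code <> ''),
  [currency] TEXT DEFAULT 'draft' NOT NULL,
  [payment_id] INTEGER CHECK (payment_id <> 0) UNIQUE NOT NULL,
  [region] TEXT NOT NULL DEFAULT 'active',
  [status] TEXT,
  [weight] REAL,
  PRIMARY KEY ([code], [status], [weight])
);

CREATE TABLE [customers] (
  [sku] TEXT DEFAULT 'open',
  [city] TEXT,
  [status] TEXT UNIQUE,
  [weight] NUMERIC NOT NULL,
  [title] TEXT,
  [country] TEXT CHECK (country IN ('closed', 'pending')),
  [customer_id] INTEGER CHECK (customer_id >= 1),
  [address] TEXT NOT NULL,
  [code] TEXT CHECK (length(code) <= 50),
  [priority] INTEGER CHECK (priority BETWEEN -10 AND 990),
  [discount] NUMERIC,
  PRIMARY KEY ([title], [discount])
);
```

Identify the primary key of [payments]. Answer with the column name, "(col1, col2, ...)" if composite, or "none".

(code, status, weight)

A table-level PRIMARY KEY clause names 3 columns: code, status, weight.
This is a composite key — the combination is unique, not each column individually.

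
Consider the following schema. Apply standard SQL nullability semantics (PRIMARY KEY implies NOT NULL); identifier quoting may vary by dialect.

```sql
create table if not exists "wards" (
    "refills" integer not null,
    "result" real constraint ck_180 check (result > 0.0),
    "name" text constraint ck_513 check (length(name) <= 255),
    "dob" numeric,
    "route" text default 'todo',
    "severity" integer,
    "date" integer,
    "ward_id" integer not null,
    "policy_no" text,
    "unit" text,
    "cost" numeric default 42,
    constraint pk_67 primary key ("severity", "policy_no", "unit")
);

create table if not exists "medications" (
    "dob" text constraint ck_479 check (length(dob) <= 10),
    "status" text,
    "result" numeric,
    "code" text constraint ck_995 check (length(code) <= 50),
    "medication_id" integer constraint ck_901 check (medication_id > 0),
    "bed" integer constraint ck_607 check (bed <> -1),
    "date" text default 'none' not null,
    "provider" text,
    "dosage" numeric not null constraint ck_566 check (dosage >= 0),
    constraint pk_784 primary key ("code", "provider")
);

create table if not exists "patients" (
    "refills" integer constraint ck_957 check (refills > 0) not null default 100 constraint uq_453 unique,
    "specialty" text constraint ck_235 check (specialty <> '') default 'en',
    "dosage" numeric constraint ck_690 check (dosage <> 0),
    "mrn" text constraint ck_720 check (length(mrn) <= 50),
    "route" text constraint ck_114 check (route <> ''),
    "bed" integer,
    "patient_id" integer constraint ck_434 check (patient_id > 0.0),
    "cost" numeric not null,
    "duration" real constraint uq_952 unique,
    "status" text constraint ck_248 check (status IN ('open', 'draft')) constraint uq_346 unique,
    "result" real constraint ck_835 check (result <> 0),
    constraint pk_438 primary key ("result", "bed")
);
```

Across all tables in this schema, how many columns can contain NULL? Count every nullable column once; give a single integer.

18

wards: 6 nullable (result, name, dob, route, date, cost — PK (severity, policy_no, unit) and explicit NOT NULL columns excluded).
medications: 5 nullable (dob, status, result, medication_id, bed — PK (code, provider) and explicit NOT NULL columns excluded).
patients: 7 nullable (specialty, dosage, mrn, route, patient_id, duration, status — PK (result, bed) and explicit NOT NULL columns excluded).
Total: 6 + 5 + 7 = 18.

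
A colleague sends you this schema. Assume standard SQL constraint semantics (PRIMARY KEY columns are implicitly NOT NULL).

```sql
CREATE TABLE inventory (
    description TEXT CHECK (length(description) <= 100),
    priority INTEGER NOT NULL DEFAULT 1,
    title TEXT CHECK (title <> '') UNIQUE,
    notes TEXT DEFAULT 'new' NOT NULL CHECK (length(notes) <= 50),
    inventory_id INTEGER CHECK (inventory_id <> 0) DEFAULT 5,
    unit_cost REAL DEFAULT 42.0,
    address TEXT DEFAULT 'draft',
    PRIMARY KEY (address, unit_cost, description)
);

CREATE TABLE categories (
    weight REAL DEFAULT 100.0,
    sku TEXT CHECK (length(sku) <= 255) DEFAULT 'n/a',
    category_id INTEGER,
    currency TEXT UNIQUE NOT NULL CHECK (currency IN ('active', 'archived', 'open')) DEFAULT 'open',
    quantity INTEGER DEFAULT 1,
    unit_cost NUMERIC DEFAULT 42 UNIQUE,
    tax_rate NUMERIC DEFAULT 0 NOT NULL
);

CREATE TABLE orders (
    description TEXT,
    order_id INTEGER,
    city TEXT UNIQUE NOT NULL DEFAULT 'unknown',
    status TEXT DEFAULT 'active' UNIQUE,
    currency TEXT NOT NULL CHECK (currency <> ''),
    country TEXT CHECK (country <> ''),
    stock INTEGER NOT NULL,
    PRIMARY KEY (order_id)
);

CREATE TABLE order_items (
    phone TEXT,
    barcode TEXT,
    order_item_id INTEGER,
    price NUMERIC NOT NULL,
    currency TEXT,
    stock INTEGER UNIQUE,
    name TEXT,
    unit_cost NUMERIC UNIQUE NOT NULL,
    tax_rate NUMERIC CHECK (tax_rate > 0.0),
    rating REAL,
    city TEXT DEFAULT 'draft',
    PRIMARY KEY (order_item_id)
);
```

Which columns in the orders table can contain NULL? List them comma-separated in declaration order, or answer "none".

description, status, country

- description: no NOT NULL constraint applies → nullable.
- order_id: part of the PRIMARY KEY, which implies NOT NULL → not nullable.
- city: declared NOT NULL → not nullable.
- status: UNIQUE does not imply NOT NULL → nullable.
- currency: declared NOT NULL → not nullable.
- country: CHECK does not forbid NULL (a CHECK constraint passes when its expression is NULL) → nullable.
- stock: declared NOT NULL → not nullable.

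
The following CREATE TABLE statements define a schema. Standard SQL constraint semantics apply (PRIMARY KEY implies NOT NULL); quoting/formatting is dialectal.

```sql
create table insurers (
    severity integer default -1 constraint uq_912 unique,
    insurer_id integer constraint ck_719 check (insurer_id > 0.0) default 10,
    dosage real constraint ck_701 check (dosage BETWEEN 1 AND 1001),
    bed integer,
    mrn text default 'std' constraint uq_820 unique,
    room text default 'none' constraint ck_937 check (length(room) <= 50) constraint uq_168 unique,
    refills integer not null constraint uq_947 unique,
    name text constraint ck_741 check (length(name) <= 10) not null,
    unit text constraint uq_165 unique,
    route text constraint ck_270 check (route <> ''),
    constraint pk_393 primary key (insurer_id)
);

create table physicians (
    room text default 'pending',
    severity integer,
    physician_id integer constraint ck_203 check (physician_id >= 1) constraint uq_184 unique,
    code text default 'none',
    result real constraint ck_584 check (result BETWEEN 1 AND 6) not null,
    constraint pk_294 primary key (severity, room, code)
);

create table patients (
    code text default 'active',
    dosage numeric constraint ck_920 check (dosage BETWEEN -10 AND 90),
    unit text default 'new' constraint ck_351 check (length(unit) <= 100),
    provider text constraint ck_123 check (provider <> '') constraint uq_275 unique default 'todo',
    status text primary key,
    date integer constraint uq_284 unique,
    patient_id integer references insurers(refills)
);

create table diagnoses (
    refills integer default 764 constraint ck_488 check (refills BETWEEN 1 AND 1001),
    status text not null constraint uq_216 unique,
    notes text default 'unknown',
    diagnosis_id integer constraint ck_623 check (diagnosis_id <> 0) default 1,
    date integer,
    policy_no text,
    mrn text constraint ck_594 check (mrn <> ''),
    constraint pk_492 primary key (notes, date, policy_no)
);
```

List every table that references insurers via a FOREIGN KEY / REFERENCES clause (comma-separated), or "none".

patients

- patients.patient_id references insurers(refills).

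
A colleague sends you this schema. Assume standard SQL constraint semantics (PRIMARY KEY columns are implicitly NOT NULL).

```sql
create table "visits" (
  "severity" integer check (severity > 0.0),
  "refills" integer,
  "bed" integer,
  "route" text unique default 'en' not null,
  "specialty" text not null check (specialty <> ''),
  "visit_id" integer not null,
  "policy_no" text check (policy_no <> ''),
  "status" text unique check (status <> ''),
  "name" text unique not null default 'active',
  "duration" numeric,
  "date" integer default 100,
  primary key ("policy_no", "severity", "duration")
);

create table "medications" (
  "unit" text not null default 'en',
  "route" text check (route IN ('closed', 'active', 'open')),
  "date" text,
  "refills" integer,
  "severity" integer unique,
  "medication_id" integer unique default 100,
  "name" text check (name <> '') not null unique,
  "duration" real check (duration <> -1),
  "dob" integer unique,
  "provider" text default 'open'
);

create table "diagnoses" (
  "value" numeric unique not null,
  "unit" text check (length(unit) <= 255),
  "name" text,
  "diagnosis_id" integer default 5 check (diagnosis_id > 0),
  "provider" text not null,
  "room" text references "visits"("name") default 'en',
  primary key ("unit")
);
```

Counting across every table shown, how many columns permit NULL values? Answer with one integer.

visits: 4 nullable (refills, bed, status, date — PK (policy_no, severity, duration) and explicit NOT NULL columns excluded).
medications: 8 nullable (route, date, refills, severity, medication_id, duration, dob, provider — PK none and explicit NOT NULL columns excluded).
diagnoses: 3 nullable (name, diagnosis_id, room — PK (unit) and explicit NOT NULL columns excluded).
Total: 4 + 8 + 3 = 15.

15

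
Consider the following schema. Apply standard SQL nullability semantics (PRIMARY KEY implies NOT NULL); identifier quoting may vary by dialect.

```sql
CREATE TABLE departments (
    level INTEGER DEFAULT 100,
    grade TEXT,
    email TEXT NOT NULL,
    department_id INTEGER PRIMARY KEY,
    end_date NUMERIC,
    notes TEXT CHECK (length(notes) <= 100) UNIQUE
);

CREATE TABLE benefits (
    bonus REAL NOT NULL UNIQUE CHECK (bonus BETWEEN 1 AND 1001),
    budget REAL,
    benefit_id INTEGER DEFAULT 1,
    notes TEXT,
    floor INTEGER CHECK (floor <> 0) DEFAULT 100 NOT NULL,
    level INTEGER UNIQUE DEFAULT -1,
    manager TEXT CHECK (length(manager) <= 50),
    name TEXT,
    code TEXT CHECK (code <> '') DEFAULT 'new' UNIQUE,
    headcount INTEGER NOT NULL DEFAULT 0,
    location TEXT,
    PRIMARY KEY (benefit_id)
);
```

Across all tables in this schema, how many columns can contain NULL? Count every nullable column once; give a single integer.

11

departments: 4 nullable (level, grade, end_date, notes — PK (department_id) and explicit NOT NULL columns excluded).
benefits: 7 nullable (budget, notes, level, manager, name, code, location — PK (benefit_id) and explicit NOT NULL columns excluded).
Total: 4 + 7 = 11.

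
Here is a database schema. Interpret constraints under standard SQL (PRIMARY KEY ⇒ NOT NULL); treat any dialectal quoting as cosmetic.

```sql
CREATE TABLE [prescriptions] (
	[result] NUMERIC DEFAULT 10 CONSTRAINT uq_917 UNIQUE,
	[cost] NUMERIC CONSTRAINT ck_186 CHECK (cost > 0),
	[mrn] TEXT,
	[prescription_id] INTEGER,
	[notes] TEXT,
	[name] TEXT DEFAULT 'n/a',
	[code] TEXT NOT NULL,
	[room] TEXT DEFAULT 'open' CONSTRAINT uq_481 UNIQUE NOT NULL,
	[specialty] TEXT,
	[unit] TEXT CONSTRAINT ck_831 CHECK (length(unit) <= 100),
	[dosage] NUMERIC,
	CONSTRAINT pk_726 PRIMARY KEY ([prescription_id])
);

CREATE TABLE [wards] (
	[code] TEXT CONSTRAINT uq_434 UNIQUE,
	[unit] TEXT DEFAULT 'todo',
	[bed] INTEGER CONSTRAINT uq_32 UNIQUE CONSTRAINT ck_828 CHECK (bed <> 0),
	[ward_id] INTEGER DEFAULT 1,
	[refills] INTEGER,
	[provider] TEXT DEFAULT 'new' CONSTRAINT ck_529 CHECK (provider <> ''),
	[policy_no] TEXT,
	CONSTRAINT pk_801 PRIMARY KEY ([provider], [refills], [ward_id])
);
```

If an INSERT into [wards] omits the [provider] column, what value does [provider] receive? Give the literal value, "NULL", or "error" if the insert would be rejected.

provider has an explicit DEFAULT 'new'.
When the column is omitted from an INSERT, that default is used.

'new'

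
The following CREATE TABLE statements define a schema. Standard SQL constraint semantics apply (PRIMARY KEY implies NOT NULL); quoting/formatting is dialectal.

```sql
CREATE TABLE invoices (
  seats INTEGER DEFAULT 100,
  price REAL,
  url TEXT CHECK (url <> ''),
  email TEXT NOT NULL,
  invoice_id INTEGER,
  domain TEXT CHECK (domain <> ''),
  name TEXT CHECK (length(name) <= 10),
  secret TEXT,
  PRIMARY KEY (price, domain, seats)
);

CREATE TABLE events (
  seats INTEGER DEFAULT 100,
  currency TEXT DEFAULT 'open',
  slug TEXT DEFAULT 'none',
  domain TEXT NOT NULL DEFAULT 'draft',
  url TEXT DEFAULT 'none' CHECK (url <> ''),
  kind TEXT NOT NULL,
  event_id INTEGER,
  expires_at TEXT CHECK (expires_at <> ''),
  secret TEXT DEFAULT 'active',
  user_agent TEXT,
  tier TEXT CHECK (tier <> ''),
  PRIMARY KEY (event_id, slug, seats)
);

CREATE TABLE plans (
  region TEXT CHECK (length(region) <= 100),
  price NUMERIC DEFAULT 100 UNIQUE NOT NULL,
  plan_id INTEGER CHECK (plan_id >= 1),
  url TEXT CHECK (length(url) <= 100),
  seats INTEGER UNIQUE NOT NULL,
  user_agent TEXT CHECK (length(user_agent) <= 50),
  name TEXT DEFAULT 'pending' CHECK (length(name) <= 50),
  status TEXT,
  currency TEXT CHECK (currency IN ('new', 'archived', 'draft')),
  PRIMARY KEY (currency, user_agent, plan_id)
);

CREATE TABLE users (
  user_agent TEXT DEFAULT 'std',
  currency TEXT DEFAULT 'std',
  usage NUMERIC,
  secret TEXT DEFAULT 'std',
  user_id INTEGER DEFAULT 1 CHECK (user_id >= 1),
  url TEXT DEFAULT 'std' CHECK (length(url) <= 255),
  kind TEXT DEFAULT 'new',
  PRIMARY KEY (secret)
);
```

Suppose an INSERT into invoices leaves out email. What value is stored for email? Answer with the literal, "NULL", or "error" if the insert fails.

error

email has no DEFAULT clause.
Omitting it would insert NULL, but it is declared NOT NULL, so the INSERT fails.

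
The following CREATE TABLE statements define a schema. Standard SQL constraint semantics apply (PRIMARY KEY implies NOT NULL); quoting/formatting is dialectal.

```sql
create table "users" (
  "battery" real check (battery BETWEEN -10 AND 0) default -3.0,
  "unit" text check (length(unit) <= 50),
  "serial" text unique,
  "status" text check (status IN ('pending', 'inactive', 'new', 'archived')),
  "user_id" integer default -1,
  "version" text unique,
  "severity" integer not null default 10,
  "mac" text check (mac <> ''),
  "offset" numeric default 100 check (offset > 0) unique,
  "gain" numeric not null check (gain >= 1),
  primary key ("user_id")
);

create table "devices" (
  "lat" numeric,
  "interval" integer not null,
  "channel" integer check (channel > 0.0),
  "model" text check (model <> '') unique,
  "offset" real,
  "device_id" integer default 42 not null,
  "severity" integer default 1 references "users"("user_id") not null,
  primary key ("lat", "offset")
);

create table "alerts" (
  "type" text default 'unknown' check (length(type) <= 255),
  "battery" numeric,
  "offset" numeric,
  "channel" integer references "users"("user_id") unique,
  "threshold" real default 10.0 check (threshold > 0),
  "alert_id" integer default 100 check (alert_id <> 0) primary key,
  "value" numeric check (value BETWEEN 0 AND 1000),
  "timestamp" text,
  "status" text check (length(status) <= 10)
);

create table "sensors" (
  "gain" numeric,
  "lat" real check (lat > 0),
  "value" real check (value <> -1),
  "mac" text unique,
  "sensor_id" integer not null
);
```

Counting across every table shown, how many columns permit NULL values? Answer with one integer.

21

users: 7 nullable (battery, unit, serial, status, version, mac, offset — PK (user_id) and explicit NOT NULL columns excluded).
devices: 2 nullable (channel, model — PK (lat, offset) and explicit NOT NULL columns excluded).
alerts: 8 nullable (type, battery, offset, channel, threshold, value, timestamp, status — PK (alert_id) and explicit NOT NULL columns excluded).
sensors: 4 nullable (gain, lat, value, mac — PK none and explicit NOT NULL columns excluded).
Total: 7 + 2 + 8 + 4 = 21.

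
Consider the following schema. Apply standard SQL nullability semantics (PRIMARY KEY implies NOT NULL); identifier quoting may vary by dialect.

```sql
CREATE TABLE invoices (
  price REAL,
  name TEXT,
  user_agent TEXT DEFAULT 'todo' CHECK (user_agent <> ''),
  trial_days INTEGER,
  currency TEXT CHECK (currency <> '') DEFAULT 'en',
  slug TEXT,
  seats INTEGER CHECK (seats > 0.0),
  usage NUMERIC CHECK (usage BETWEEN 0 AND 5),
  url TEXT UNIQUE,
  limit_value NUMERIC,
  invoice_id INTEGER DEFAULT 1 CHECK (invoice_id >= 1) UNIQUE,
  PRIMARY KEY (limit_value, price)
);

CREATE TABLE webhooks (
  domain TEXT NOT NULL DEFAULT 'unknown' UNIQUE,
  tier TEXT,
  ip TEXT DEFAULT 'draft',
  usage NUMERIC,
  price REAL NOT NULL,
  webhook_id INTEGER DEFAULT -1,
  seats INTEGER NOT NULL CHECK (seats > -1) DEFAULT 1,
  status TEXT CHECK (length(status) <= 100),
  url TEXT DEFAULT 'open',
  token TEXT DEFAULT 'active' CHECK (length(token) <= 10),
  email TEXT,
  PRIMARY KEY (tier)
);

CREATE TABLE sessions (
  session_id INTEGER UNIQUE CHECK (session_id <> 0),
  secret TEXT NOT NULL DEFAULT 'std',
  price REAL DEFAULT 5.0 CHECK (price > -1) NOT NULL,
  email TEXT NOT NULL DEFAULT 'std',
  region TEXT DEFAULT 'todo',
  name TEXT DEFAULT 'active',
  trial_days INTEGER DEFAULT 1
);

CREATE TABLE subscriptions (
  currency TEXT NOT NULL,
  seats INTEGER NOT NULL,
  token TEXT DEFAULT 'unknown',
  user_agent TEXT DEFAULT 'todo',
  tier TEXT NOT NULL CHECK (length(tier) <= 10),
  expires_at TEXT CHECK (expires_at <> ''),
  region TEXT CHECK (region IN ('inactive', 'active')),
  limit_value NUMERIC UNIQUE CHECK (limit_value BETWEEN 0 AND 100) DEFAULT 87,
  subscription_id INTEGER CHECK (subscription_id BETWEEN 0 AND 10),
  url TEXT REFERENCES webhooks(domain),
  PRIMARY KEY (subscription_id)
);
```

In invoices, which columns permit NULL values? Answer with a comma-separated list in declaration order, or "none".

- price: part of the PRIMARY KEY, which implies NOT NULL → not nullable.
- name: no NOT NULL constraint applies → nullable.
- user_agent: CHECK does not forbid NULL (a CHECK constraint passes when its expression is NULL) → nullable.
- trial_days: no NOT NULL constraint applies → nullable.
- currency: CHECK does not forbid NULL (a CHECK constraint passes when its expression is NULL) → nullable.
- slug: no NOT NULL constraint applies → nullable.
- seats: CHECK does not forbid NULL (a CHECK constraint passes when its expression is NULL) → nullable.
- usage: CHECK does not forbid NULL (a CHECK constraint passes when its expression is NULL) → nullable.
- url: UNIQUE does not imply NOT NULL → nullable.
- limit_value: part of the PRIMARY KEY, which implies NOT NULL → not nullable.
- invoice_id: CHECK does not forbid NULL (a CHECK constraint passes when its expression is NULL) → nullable.

name, user_agent, trial_days, currency, slug, seats, usage, url, invoice_id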